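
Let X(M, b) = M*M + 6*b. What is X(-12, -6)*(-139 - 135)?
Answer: -29592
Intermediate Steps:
X(M, b) = M² + 6*b
X(-12, -6)*(-139 - 135) = ((-12)² + 6*(-6))*(-139 - 135) = (144 - 36)*(-274) = 108*(-274) = -29592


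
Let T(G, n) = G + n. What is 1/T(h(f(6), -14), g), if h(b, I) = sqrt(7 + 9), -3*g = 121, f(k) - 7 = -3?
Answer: -3/109 ≈ -0.027523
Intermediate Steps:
f(k) = 4 (f(k) = 7 - 3 = 4)
g = -121/3 (g = -1/3*121 = -121/3 ≈ -40.333)
h(b, I) = 4 (h(b, I) = sqrt(16) = 4)
1/T(h(f(6), -14), g) = 1/(4 - 121/3) = 1/(-109/3) = -3/109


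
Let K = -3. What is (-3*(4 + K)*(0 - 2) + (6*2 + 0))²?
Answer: 324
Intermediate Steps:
(-3*(4 + K)*(0 - 2) + (6*2 + 0))² = (-3*(4 - 3)*(0 - 2) + (6*2 + 0))² = (-3*(-2) + (12 + 0))² = (-3*(-2) + 12)² = (6 + 12)² = 18² = 324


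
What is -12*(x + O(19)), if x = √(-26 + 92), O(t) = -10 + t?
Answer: -108 - 12*√66 ≈ -205.49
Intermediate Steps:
x = √66 ≈ 8.1240
-12*(x + O(19)) = -12*(√66 + (-10 + 19)) = -12*(√66 + 9) = -12*(9 + √66) = -108 - 12*√66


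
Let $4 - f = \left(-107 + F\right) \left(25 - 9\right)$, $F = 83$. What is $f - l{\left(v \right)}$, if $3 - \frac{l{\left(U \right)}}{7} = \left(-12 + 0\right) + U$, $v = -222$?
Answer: $-1271$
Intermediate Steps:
$l{\left(U \right)} = 105 - 7 U$ ($l{\left(U \right)} = 21 - 7 \left(\left(-12 + 0\right) + U\right) = 21 - 7 \left(-12 + U\right) = 21 - \left(-84 + 7 U\right) = 105 - 7 U$)
$f = 388$ ($f = 4 - \left(-107 + 83\right) \left(25 - 9\right) = 4 - \left(-24\right) 16 = 4 - -384 = 4 + 384 = 388$)
$f - l{\left(v \right)} = 388 - \left(105 - -1554\right) = 388 - \left(105 + 1554\right) = 388 - 1659 = -1271$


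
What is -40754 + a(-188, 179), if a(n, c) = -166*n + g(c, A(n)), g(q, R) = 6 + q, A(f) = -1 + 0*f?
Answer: -9361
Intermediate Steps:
A(f) = -1 (A(f) = -1 + 0 = -1)
a(n, c) = 6 + c - 166*n (a(n, c) = -166*n + (6 + c) = 6 + c - 166*n)
-40754 + a(-188, 179) = -40754 + (6 + 179 - 166*(-188)) = -40754 + (6 + 179 + 31208) = -40754 + 31393 = -9361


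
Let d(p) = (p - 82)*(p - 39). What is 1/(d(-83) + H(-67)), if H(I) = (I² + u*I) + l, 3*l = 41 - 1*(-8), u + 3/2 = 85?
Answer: 6/114245 ≈ 5.2519e-5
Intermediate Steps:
u = 167/2 (u = -3/2 + 85 = 167/2 ≈ 83.500)
l = 49/3 (l = (41 - 1*(-8))/3 = (41 + 8)/3 = (⅓)*49 = 49/3 ≈ 16.333)
d(p) = (-82 + p)*(-39 + p)
H(I) = 49/3 + I² + 167*I/2 (H(I) = (I² + 167*I/2) + 49/3 = 49/3 + I² + 167*I/2)
1/(d(-83) + H(-67)) = 1/((3198 + (-83)² - 121*(-83)) + (49/3 + (-67)² + (167/2)*(-67))) = 1/((3198 + 6889 + 10043) + (49/3 + 4489 - 11189/2)) = 1/(20130 - 6535/6) = 1/(114245/6) = 6/114245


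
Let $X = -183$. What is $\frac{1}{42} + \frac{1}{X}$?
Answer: $\frac{47}{2562} \approx 0.018345$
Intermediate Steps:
$\frac{1}{42} + \frac{1}{X} = \frac{1}{42} + \frac{1}{-183} = \frac{1}{42} - \frac{1}{183} = \frac{47}{2562}$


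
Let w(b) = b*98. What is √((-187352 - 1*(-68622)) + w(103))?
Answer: 2*I*√27159 ≈ 329.6*I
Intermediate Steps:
w(b) = 98*b
√((-187352 - 1*(-68622)) + w(103)) = √((-187352 - 1*(-68622)) + 98*103) = √((-187352 + 68622) + 10094) = √(-118730 + 10094) = √(-108636) = 2*I*√27159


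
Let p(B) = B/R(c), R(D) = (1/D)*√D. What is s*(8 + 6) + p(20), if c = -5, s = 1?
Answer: 14 + 20*I*√5 ≈ 14.0 + 44.721*I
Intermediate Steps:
R(D) = D^(-½) (R(D) = √D/D = D^(-½))
p(B) = I*B*√5 (p(B) = B/((-5)^(-½)) = B/((-I*√5/5)) = B*(I*√5) = I*B*√5)
s*(8 + 6) + p(20) = 1*(8 + 6) + I*20*√5 = 1*14 + 20*I*√5 = 14 + 20*I*√5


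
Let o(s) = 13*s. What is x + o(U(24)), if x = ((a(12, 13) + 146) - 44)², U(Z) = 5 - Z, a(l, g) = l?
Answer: 12749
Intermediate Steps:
x = 12996 (x = ((12 + 146) - 44)² = (158 - 44)² = 114² = 12996)
x + o(U(24)) = 12996 + 13*(5 - 1*24) = 12996 + 13*(5 - 24) = 12996 + 13*(-19) = 12996 - 247 = 12749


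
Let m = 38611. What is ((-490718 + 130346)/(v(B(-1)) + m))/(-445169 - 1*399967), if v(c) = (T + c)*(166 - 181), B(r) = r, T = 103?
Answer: 30031/2611540668 ≈ 1.1499e-5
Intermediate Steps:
v(c) = -1545 - 15*c (v(c) = (103 + c)*(166 - 181) = (103 + c)*(-15) = -1545 - 15*c)
((-490718 + 130346)/(v(B(-1)) + m))/(-445169 - 1*399967) = ((-490718 + 130346)/((-1545 - 15*(-1)) + 38611))/(-445169 - 1*399967) = (-360372/((-1545 + 15) + 38611))/(-445169 - 399967) = -360372/(-1530 + 38611)/(-845136) = -360372/37081*(-1/845136) = 30031/2611540668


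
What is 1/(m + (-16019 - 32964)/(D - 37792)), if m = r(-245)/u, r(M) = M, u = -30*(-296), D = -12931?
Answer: 90084048/84508381 ≈ 1.0660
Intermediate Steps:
u = 8880
m = -49/1776 (m = -245/8880 = -245*1/8880 = -49/1776 ≈ -0.027590)
1/(m + (-16019 - 32964)/(D - 37792)) = 1/(-49/1776 + (-16019 - 32964)/(-12931 - 37792)) = 1/(-49/1776 - 48983/(-50723)) = 1/(-49/1776 - 48983*(-1/50723)) = 1/(-49/1776 + 48983/50723) = 1/(84508381/90084048) = 90084048/84508381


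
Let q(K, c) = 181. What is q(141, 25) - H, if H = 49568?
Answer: -49387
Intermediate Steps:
q(141, 25) - H = 181 - 1*49568 = 181 - 49568 = -49387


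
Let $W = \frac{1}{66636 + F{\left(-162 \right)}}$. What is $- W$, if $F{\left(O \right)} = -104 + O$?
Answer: $- \frac{1}{66370} \approx -1.5067 \cdot 10^{-5}$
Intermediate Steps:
$W = \frac{1}{66370}$ ($W = \frac{1}{66636 - 266} = \frac{1}{66370} \approx 1.5067 \cdot 10^{-5}$)
$- W = \left(-1\right) \frac{1}{66370} = - \frac{1}{66370}$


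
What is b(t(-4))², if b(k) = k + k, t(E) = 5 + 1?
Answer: 144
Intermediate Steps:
t(E) = 6
b(k) = 2*k
b(t(-4))² = (2*6)² = 12² = 144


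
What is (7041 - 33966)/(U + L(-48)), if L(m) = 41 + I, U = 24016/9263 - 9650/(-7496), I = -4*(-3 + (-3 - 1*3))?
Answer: -934774718700/2807970691 ≈ -332.90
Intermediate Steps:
I = 36 (I = -4*(-3 + (-3 - 3)) = -4*(-3 - 6) = -4*(-9) = 36)
U = 134705943/34717724 (U = 24016*(1/9263) - 9650*(-1/7496) = 24016/9263 + 4825/3748 = 134705943/34717724 ≈ 3.8800)
L(m) = 77 (L(m) = 41 + 36 = 77)
(7041 - 33966)/(U + L(-48)) = (7041 - 33966)/(134705943/34717724 + 77) = -26925/2807970691/34717724 = -26925*34717724/2807970691 = -934774718700/2807970691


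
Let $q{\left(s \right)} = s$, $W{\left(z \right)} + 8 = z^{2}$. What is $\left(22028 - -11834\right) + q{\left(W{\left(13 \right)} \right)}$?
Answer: $34023$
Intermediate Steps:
$W{\left(z \right)} = -8 + z^{2}$
$\left(22028 - -11834\right) + q{\left(W{\left(13 \right)} \right)} = \left(22028 - -11834\right) - \left(8 - 13^{2}\right) = \left(22028 + 11834\right) + \left(-8 + 169\right) = 33862 + 161 = 34023$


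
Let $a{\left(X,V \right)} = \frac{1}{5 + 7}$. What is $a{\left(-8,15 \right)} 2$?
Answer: $\frac{1}{6} \approx 0.16667$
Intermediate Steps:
$a{\left(X,V \right)} = \frac{1}{12}$
$a{\left(-8,15 \right)} 2 = \frac{1}{12} \cdot 2 = \frac{1}{6}$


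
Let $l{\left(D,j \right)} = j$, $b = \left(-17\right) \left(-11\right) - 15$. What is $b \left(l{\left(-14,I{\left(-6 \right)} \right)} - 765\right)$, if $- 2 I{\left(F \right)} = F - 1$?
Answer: $-130978$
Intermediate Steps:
$I{\left(F \right)} = \frac{1}{2} - \frac{F}{2}$ ($I{\left(F \right)} = - \frac{F - 1}{2} = - \frac{-1 + F}{2} = \frac{1}{2} - \frac{F}{2}$)
$b = 172$ ($b = 187 - 15 = 172$)
$b \left(l{\left(-14,I{\left(-6 \right)} \right)} - 765\right) = 172 \left(\left(\frac{1}{2} - -3\right) - 765\right) = 172 \left(\left(\frac{1}{2} + 3\right) - 765\right) = 172 \left(\frac{7}{2} - 765\right) = 172 \left(- \frac{1523}{2}\right) = -130978$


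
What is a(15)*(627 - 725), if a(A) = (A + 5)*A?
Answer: -29400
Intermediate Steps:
a(A) = A*(5 + A) (a(A) = (5 + A)*A = A*(5 + A))
a(15)*(627 - 725) = (15*(5 + 15))*(627 - 725) = (15*20)*(-98) = 300*(-98) = -29400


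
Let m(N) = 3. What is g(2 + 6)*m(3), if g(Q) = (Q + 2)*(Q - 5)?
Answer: 90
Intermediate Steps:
g(Q) = (-5 + Q)*(2 + Q) (g(Q) = (2 + Q)*(-5 + Q) = (-5 + Q)*(2 + Q))
g(2 + 6)*m(3) = (-10 + (2 + 6)² - 3*(2 + 6))*3 = (-10 + 8² - 3*8)*3 = (-10 + 64 - 24)*3 = 30*3 = 90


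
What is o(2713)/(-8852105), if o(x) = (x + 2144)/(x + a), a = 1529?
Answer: -1619/12516876470 ≈ -1.2935e-7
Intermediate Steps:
o(x) = (2144 + x)/(1529 + x) (o(x) = (x + 2144)/(x + 1529) = (2144 + x)/(1529 + x))
o(2713)/(-8852105) = ((2144 + 2713)/(1529 + 2713))/(-8852105) = (4857/4242)*(-1/8852105) = ((1/4242)*4857)*(-1/8852105) = (1619/1414)*(-1/8852105) = -1619/12516876470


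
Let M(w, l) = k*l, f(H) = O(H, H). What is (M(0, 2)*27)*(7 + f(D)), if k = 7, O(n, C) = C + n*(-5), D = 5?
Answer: -4914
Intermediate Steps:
O(n, C) = C - 5*n
f(H) = -4*H (f(H) = H - 5*H = -4*H)
M(w, l) = 7*l
(M(0, 2)*27)*(7 + f(D)) = ((7*2)*27)*(7 - 4*5) = (14*27)*(7 - 20) = 378*(-13) = -4914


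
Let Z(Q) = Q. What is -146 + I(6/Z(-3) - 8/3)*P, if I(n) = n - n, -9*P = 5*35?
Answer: -146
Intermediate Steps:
P = -175/9 (P = -5*35/9 = -⅑*175 = -175/9 ≈ -19.444)
I(n) = 0
-146 + I(6/Z(-3) - 8/3)*P = -146 + 0*(-175/9) = -146 + 0 = -146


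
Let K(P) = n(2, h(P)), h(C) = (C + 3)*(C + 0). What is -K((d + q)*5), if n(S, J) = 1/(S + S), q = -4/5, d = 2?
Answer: -1/4 ≈ -0.25000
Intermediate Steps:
q = -4/5 (q = -4*1/5 = -4/5 ≈ -0.80000)
h(C) = C*(3 + C) (h(C) = (3 + C)*C = C*(3 + C))
n(S, J) = 1/(2*S)
K(P) = 1/4 (K(P) = (1/2)/2 = (1/2)*(1/2) = 1/4)
-K((d + q)*5) = -1*1/4 = -1/4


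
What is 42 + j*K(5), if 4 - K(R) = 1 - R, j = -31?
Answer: -206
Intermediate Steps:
K(R) = 3 + R (K(R) = 4 - (1 - R) = 4 + (-1 + R) = 3 + R)
42 + j*K(5) = 42 - 31*(3 + 5) = 42 - 31*8 = 42 - 248 = -206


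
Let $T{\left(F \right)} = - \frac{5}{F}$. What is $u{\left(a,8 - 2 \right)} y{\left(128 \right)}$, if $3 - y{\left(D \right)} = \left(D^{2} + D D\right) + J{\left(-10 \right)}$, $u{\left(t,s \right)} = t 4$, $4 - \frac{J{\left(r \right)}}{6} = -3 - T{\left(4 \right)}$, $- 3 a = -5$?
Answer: $- \frac{655990}{3} \approx -2.1866 \cdot 10^{5}$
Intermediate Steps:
$a = \frac{5}{3}$ ($a = \left(- \frac{1}{3}\right) \left(-5\right) = \frac{5}{3} \approx 1.6667$)
$J{\left(r \right)} = \frac{69}{2}$ ($J{\left(r \right)} = 24 - 6 \left(-3 - - \frac{5}{4}\right) = 24 - 6 \left(-3 + \frac{5}{4}\right) = 24 - - \frac{21}{2} = 24 + \frac{21}{2} = \frac{69}{2}$)
$u{\left(t,s \right)} = 4 t$
$y{\left(D \right)} = - \frac{63}{2} - 2 D^{2}$ ($y{\left(D \right)} = 3 - \left(\left(D^{2} + D D\right) + \frac{69}{2}\right) = 3 - \left(\left(D^{2} + D^{2}\right) + \frac{69}{2}\right) = 3 - \left(2 D^{2} + \frac{69}{2}\right) = 3 - \left(\frac{69}{2} + 2 D^{2}\right) = - \frac{63}{2} - 2 D^{2}$)
$u{\left(a,8 - 2 \right)} y{\left(128 \right)} = 4 \cdot \frac{5}{3} \left(- \frac{63}{2} - 2 \cdot 128^{2}\right) = \frac{20 \left(- \frac{63}{2} - 32768\right)}{3} = \frac{20}{3} \left(- \frac{65599}{2}\right) = - \frac{655990}{3}$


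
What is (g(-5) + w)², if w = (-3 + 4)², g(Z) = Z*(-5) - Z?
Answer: 961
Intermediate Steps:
g(Z) = -6*Z (g(Z) = -5*Z - Z = -6*Z)
w = 1 (w = 1² = 1)
(g(-5) + w)² = (-6*(-5) + 1)² = (30 + 1)² = 31² = 961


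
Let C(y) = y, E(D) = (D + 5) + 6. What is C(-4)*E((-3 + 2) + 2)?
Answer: -48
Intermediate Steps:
E(D) = 11 + D (E(D) = (5 + D) + 6 = 11 + D)
C(-4)*E((-3 + 2) + 2) = -4*(11 + ((-3 + 2) + 2)) = -4*(11 + (-1 + 2)) = -4*(11 + 1) = -4*12 = -48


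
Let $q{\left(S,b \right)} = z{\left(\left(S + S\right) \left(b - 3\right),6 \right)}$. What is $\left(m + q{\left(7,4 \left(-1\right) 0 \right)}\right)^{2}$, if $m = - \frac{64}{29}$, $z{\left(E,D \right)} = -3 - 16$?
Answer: $\frac{378225}{841} \approx 449.73$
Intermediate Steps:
$z{\left(E,D \right)} = -19$ ($z{\left(E,D \right)} = -3 - 16 = -19$)
$q{\left(S,b \right)} = -19$
$m = - \frac{64}{29}$ ($m = \left(-64\right) \frac{1}{29} = - \frac{64}{29} \approx -2.2069$)
$\left(m + q{\left(7,4 \left(-1\right) 0 \right)}\right)^{2} = \left(- \frac{64}{29} - 19\right)^{2} = \left(- \frac{615}{29}\right)^{2} = \frac{378225}{841}$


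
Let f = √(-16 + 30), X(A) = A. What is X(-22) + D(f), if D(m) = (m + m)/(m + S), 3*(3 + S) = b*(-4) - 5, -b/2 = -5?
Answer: -3424/155 - 18*√14/155 ≈ -22.525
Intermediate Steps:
b = 10 (b = -2*(-5) = 10)
S = -18 (S = -3 + (10*(-4) - 5)/3 = -3 + (-40 - 5)/3 = -3 + (⅓)*(-45) = -3 - 15 = -18)
f = √14 ≈ 3.7417
D(m) = 2*m/(-18 + m) (D(m) = (m + m)/(m - 18) = (2*m)/(-18 + m) = 2*m/(-18 + m))
X(-22) + D(f) = -22 + 2*√14/(-18 + √14)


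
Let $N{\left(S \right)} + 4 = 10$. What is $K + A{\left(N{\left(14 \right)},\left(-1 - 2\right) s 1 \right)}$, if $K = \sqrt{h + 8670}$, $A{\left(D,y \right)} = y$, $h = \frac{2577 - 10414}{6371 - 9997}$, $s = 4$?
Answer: $-12 + \frac{\sqrt{2326949018}}{518} \approx 81.124$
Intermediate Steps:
$N{\left(S \right)} = 6$ ($N{\left(S \right)} = -4 + 10 = 6$)
$h = \frac{7837}{3626}$ ($h = - \frac{7837}{-3626} = \left(-7837\right) \left(- \frac{1}{3626}\right) = \frac{7837}{3626} \approx 2.1613$)
$K = \frac{\sqrt{2326949018}}{518}$ ($K = \sqrt{\frac{7837}{3626} + 8670} = \sqrt{\frac{31445257}{3626}} = \frac{\sqrt{2326949018}}{518} \approx 93.124$)
$K + A{\left(N{\left(14 \right)},\left(-1 - 2\right) s 1 \right)} = \frac{\sqrt{2326949018}}{518} + \left(-1 - 2\right) 4 \cdot 1 = \frac{\sqrt{2326949018}}{518} + \left(-3\right) 4 \cdot 1 = \frac{\sqrt{2326949018}}{518} - 12 = -12 + \frac{\sqrt{2326949018}}{518}$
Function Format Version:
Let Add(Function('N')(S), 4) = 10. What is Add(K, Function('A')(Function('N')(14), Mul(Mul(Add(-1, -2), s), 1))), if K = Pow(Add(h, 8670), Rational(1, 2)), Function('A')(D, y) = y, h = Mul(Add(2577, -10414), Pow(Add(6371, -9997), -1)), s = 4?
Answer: Add(-12, Mul(Rational(1, 518), Pow(2326949018, Rational(1, 2)))) ≈ 81.124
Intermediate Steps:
Function('N')(S) = 6 (Function('N')(S) = Add(-4, 10) = 6)
h = Rational(7837, 3626) (h = Mul(-7837, Pow(-3626, -1)) = Mul(-7837, Rational(-1, 3626)) = Rational(7837, 3626) ≈ 2.1613)
K = Mul(Rational(1, 518), Pow(2326949018, Rational(1, 2))) (K = Pow(Add(Rational(7837, 3626), 8670), Rational(1, 2)) = Pow(Rational(31445257, 3626), Rational(1, 2)) = Mul(Rational(1, 518), Pow(2326949018, Rational(1, 2))) ≈ 93.124)
Add(K, Function('A')(Function('N')(14), Mul(Mul(Add(-1, -2), s), 1))) = Add(Mul(Rational(1, 518), Pow(2326949018, Rational(1, 2))), Mul(Mul(Add(-1, -2), 4), 1)) = Add(Mul(Rational(1, 518), Pow(2326949018, Rational(1, 2))), Mul(Mul(-3, 4), 1)) = Add(Mul(Rational(1, 518), Pow(2326949018, Rational(1, 2))), Mul(-12, 1)) = Add(Mul(Rational(1, 518), Pow(2326949018, Rational(1, 2))), -12) = Add(-12, Mul(Rational(1, 518), Pow(2326949018, Rational(1, 2))))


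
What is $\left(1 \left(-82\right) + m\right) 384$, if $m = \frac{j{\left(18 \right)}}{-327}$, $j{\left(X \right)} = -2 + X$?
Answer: $- \frac{3434240}{109} \approx -31507.0$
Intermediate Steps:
$m = - \frac{16}{327}$ ($m = \frac{-2 + 18}{-327} = 16 \left(- \frac{1}{327}\right) = - \frac{16}{327} \approx -0.04893$)
$\left(1 \left(-82\right) + m\right) 384 = \left(1 \left(-82\right) - \frac{16}{327}\right) 384 = \left(-82 - \frac{16}{327}\right) 384 = \left(- \frac{26830}{327}\right) 384 = - \frac{3434240}{109}$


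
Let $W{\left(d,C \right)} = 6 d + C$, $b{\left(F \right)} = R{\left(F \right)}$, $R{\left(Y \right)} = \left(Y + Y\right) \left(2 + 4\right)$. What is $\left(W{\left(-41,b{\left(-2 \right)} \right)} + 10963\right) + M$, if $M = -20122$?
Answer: $-9429$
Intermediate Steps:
$R{\left(Y \right)} = 12 Y$ ($R{\left(Y \right)} = 2 Y 6 = 12 Y$)
$b{\left(F \right)} = 12 F$
$W{\left(d,C \right)} = C + 6 d$
$\left(W{\left(-41,b{\left(-2 \right)} \right)} + 10963\right) + M = \left(\left(12 \left(-2\right) + 6 \left(-41\right)\right) + 10963\right) - 20122 = \left(\left(-24 - 246\right) + 10963\right) - 20122 = \left(-270 + 10963\right) - 20122 = 10693 - 20122 = -9429$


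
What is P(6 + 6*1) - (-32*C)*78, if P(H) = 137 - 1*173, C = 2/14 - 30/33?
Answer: -150036/77 ≈ -1948.5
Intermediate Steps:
C = -59/77 (C = 2*(1/14) - 30*1/33 = ⅐ - 10/11 = -59/77 ≈ -0.76623)
P(H) = -36 (P(H) = 137 - 173 = -36)
P(6 + 6*1) - (-32*C)*78 = -36 - (-32*(-59/77))*78 = -36 - 1888*78/77 = -36 - 1*147264/77 = -36 - 147264/77 = -150036/77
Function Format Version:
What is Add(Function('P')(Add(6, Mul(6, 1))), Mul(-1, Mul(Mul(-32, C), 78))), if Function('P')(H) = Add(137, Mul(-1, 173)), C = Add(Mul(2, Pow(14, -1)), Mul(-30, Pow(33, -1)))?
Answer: Rational(-150036, 77) ≈ -1948.5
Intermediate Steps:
C = Rational(-59, 77) (C = Add(Mul(2, Rational(1, 14)), Mul(-30, Rational(1, 33))) = Add(Rational(1, 7), Rational(-10, 11)) = Rational(-59, 77) ≈ -0.76623)
Function('P')(H) = -36 (Function('P')(H) = Add(137, -173) = -36)
Add(Function('P')(Add(6, Mul(6, 1))), Mul(-1, Mul(Mul(-32, C), 78))) = Add(-36, Mul(-1, Mul(Mul(-32, Rational(-59, 77)), 78))) = Add(-36, Mul(-1, Mul(Rational(1888, 77), 78))) = Add(-36, Mul(-1, Rational(147264, 77))) = Add(-36, Rational(-147264, 77)) = Rational(-150036, 77)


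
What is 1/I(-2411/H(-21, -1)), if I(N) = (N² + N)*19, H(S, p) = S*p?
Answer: 441/109483510 ≈ 4.0280e-6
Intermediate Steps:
I(N) = 19*N + 19*N² (I(N) = (N + N²)*19 = 19*N + 19*N²)
1/I(-2411/H(-21, -1)) = 1/(19*(-2411/((-21*(-1))))*(1 - 2411/((-21*(-1))))) = 1/(19*(-2411/21)*(1 - 2411/21)) = 1/(19*(-2411/21)*(-2390/21)) = 1/(109483510/441) = 441/109483510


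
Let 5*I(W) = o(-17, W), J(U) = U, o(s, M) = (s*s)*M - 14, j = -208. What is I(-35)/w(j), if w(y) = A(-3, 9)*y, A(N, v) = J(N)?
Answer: -10129/3120 ≈ -3.2465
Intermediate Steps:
o(s, M) = -14 + M*s² (o(s, M) = s²*M - 14 = M*s² - 14 = -14 + M*s²)
A(N, v) = N
I(W) = -14/5 + 289*W/5 (I(W) = (-14 + W*(-17)²)/5 = (-14 + W*289)/5 = (-14 + 289*W)/5 = -14/5 + 289*W/5)
w(y) = -3*y
I(-35)/w(j) = (-14/5 + (289/5)*(-35))/((-3*(-208))) = (-14/5 - 2023)/624 = -10129/5*1/624 = -10129/3120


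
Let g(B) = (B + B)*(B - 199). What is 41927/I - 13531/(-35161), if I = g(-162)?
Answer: 436690733/587510172 ≈ 0.74329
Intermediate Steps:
g(B) = 2*B*(-199 + B) (g(B) = (2*B)*(-199 + B) = 2*B*(-199 + B))
I = 116964 (I = 2*(-162)*(-199 - 162) = 2*(-162)*(-361) = 116964)
41927/I - 13531/(-35161) = 41927/116964 - 13531/(-35161) = 41927*(1/116964) - 13531*(-1/35161) = 41927/116964 + 1933/5023 = 436690733/587510172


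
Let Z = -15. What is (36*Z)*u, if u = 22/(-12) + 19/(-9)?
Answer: 2130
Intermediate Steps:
u = -71/18 (u = 22*(-1/12) + 19*(-1/9) = -11/6 - 19/9 = -71/18 ≈ -3.9444)
(36*Z)*u = (36*(-15))*(-71/18) = -540*(-71/18) = 2130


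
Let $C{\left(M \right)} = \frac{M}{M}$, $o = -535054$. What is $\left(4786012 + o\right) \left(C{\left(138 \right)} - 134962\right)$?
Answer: $-573713542638$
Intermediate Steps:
$C{\left(M \right)} = 1$
$\left(4786012 + o\right) \left(C{\left(138 \right)} - 134962\right) = \left(4786012 - 535054\right) \left(1 - 134962\right) = 4250958 \left(-134961\right) = -573713542638$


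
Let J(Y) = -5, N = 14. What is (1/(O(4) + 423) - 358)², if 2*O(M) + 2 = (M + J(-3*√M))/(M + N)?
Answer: 29575563708964/230766481 ≈ 1.2816e+5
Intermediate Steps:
O(M) = -1 + (-5 + M)/(2*(14 + M)) (O(M) = -1 + ((M - 5)/(M + 14))/2 = -1 + ((-5 + M)/(14 + M))/2 = -1 + (-5 + M)/(2*(14 + M)))
(1/(O(4) + 423) - 358)² = (1/((-33 - 1*4)/(2*(14 + 4)) + 423) - 358)² = (1/((½)*(-33 - 4)/18 + 423) - 358)² = (1/((½)*(1/18)*(-37) + 423) - 358)² = (1/(-37/36 + 423) - 358)² = (1/(15191/36) - 358)² = (36/15191 - 358)² = (-5438342/15191)² = 29575563708964/230766481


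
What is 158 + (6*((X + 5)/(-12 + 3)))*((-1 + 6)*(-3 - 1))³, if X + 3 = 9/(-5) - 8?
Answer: -41442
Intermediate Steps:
X = -64/5 (X = -3 + (9/(-5) - 8) = -3 + (9*(-⅕) - 8) = -3 + (-9/5 - 8) = -3 - 49/5 = -64/5 ≈ -12.800)
158 + (6*((X + 5)/(-12 + 3)))*((-1 + 6)*(-3 - 1))³ = 158 + (6*((-64/5 + 5)/(-12 + 3)))*((-1 + 6)*(-3 - 1))³ = 158 + (6*(-39/5/(-9)))*(5*(-4))³ = 158 + (6*(-39/5*(-⅑)))*(-20)³ = 158 + (6*(13/15))*(-8000) = 158 + (26/5)*(-8000) = 158 - 41600 = -41442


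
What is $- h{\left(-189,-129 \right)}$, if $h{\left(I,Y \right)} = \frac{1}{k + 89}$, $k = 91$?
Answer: $- \frac{1}{180} \approx -0.0055556$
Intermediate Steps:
$h{\left(I,Y \right)} = \frac{1}{180}$ ($h{\left(I,Y \right)} = \frac{1}{91 + 89} = \frac{1}{180}$)
$- h{\left(-189,-129 \right)} = \left(-1\right) \frac{1}{180} = - \frac{1}{180}$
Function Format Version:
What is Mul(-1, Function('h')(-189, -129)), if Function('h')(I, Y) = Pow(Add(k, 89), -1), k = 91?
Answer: Rational(-1, 180) ≈ -0.0055556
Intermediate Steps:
Function('h')(I, Y) = Rational(1, 180) (Function('h')(I, Y) = Pow(Add(91, 89), -1) = Pow(180, -1) = Rational(1, 180))
Mul(-1, Function('h')(-189, -129)) = Mul(-1, Rational(1, 180)) = Rational(-1, 180)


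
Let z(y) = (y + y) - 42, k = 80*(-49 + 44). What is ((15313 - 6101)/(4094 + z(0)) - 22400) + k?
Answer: -23094097/1013 ≈ -22798.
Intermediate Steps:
k = -400 (k = 80*(-5) = -400)
z(y) = -42 + 2*y (z(y) = 2*y - 42 = -42 + 2*y)
((15313 - 6101)/(4094 + z(0)) - 22400) + k = ((15313 - 6101)/(4094 + (-42 + 2*0)) - 22400) - 400 = (9212/(4094 + (-42 + 0)) - 22400) - 400 = (9212/(4094 - 42) - 22400) - 400 = (9212/4052 - 22400) - 400 = (9212*(1/4052) - 22400) - 400 = (2303/1013 - 22400) - 400 = -22688897/1013 - 400 = -23094097/1013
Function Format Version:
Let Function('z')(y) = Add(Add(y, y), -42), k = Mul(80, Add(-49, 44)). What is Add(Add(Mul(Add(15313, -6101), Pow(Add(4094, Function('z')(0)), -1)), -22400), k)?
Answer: Rational(-23094097, 1013) ≈ -22798.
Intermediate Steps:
k = -400 (k = Mul(80, -5) = -400)
Function('z')(y) = Add(-42, Mul(2, y)) (Function('z')(y) = Add(Mul(2, y), -42) = Add(-42, Mul(2, y)))
Add(Add(Mul(Add(15313, -6101), Pow(Add(4094, Function('z')(0)), -1)), -22400), k) = Add(Add(Mul(Add(15313, -6101), Pow(Add(4094, Add(-42, Mul(2, 0))), -1)), -22400), -400) = Add(Add(Mul(9212, Pow(Add(4094, Add(-42, 0)), -1)), -22400), -400) = Add(Add(Mul(9212, Pow(Add(4094, -42), -1)), -22400), -400) = Add(Add(Mul(9212, Pow(4052, -1)), -22400), -400) = Add(Add(Mul(9212, Rational(1, 4052)), -22400), -400) = Add(Add(Rational(2303, 1013), -22400), -400) = Add(Rational(-22688897, 1013), -400) = Rational(-23094097, 1013)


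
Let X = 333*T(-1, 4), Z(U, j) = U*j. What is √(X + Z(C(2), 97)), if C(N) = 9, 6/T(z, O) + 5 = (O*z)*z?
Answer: 15*I*√5 ≈ 33.541*I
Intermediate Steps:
T(z, O) = 6/(-5 + O*z²) (T(z, O) = 6/(-5 + (O*z)*z) = 6/(-5 + O*z²))
X = -1998 (X = 333*(6/(-5 + 4*(-1)²)) = 333*(6/(-5 + 4*1)) = 333*(6/(-5 + 4)) = 333*(6/(-1)) = 333*(6*(-1)) = 333*(-6) = -1998)
√(X + Z(C(2), 97)) = √(-1998 + 9*97) = √(-1998 + 873) = √(-1125) = 15*I*√5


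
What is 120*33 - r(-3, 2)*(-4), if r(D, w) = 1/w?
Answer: 3962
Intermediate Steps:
120*33 - r(-3, 2)*(-4) = 120*33 - 1/2*(-4) = 3960 - 1*½*(-4) = 3960 - ½*(-4) = 3960 + 2 = 3962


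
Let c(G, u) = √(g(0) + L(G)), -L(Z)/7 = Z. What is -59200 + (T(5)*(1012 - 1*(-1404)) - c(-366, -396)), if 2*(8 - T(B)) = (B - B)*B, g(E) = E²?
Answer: -39872 - √2562 ≈ -39923.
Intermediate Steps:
L(Z) = -7*Z
T(B) = 8 (T(B) = 8 - (B - B)*B/2 = 8 - 0*B = 8 - ½*0 = 8 + 0 = 8)
c(G, u) = √7*√(-G) (c(G, u) = √(0² - 7*G) = √(0 - 7*G) = √(-7*G) = √7*√(-G))
-59200 + (T(5)*(1012 - 1*(-1404)) - c(-366, -396)) = -59200 + (8*(1012 - 1*(-1404)) - √7*√(-1*(-366))) = -59200 + (8*(1012 + 1404) - √7*√366) = -59200 + (8*2416 - √2562) = -59200 + (19328 - √2562) = -39872 - √2562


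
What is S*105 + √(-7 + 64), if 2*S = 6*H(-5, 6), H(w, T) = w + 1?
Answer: -1260 + √57 ≈ -1252.4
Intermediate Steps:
H(w, T) = 1 + w
S = -12 (S = (6*(1 - 5))/2 = (6*(-4))/2 = (½)*(-24) = -12)
S*105 + √(-7 + 64) = -12*105 + √(-7 + 64) = -1260 + √57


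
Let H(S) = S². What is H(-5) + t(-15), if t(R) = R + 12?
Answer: 22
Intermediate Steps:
t(R) = 12 + R
H(-5) + t(-15) = (-5)² + (12 - 15) = 25 - 3 = 22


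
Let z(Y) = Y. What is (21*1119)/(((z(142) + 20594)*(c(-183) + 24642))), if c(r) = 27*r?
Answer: 2611/45391104 ≈ 5.7522e-5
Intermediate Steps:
(21*1119)/(((z(142) + 20594)*(c(-183) + 24642))) = (21*1119)/(((142 + 20594)*(27*(-183) + 24642))) = 23499/((20736*(-4941 + 24642))) = 23499/((20736*19701)) = 23499/408519936 = 23499*(1/408519936) = 2611/45391104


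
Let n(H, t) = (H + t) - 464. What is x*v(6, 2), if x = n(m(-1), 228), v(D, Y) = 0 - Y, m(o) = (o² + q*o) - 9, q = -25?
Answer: 438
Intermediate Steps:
m(o) = -9 + o² - 25*o (m(o) = (o² - 25*o) - 9 = -9 + o² - 25*o)
v(D, Y) = -Y
n(H, t) = -464 + H + t
x = -219 (x = -464 + (-9 + (-1)² - 25*(-1)) + 228 = -464 + (-9 + 1 + 25) + 228 = -464 + 17 + 228 = -219)
x*v(6, 2) = -(-219)*2 = -219*(-2) = 438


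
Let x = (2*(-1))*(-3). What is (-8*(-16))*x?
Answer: 768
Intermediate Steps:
x = 6 (x = -2*(-3) = 6)
(-8*(-16))*x = -8*(-16)*6 = 128*6 = 768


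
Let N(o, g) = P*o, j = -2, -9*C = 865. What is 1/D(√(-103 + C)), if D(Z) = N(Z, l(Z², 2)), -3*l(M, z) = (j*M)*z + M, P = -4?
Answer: 3*I*√7/448 ≈ 0.017717*I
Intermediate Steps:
C = -865/9 (C = -⅑*865 = -865/9 ≈ -96.111)
l(M, z) = -M/3 + 2*M*z/3 (l(M, z) = -((-2*M)*z + M)/3 = -(-2*M*z + M)/3 = -(M - 2*M*z)/3 = -M/3 + 2*M*z/3)
N(o, g) = -4*o
D(Z) = -4*Z
1/D(√(-103 + C)) = 1/(-4*√(-103 - 865/9)) = 1/(-64*I*√7/3) = 3*I*√7/448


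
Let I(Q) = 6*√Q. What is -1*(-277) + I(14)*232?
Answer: 277 + 1392*√14 ≈ 5485.4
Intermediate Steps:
-1*(-277) + I(14)*232 = -1*(-277) + (6*√14)*232 = 277 + 1392*√14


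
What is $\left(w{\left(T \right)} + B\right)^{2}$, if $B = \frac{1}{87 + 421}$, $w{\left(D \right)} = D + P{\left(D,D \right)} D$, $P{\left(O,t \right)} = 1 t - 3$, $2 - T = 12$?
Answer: $\frac{3716243521}{258064} \approx 14400.0$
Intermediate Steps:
$T = -10$ ($T = 2 - 12 = -10$)
$P{\left(O,t \right)} = -3 + t$ ($P{\left(O,t \right)} = t - 3 = -3 + t$)
$w{\left(D \right)} = D + D \left(-3 + D\right)$ ($w{\left(D \right)} = D + \left(-3 + D\right) D = D + D \left(-3 + D\right)$)
$B = \frac{1}{508} \approx 0.0019685$
$\left(w{\left(T \right)} + B\right)^{2} = \left(- 10 \left(-2 - 10\right) + \frac{1}{508}\right)^{2} = \left(\left(-10\right) \left(-12\right) + \frac{1}{508}\right)^{2} = \left(120 + \frac{1}{508}\right)^{2} = \left(\frac{60961}{508}\right)^{2} = \frac{3716243521}{258064}$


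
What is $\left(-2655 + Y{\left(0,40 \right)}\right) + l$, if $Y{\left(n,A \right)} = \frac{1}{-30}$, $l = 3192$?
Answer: $\frac{16109}{30} \approx 536.97$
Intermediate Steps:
$Y{\left(n,A \right)} = - \frac{1}{30}$
$\left(-2655 + Y{\left(0,40 \right)}\right) + l = \left(-2655 - \frac{1}{30}\right) + 3192 = - \frac{79651}{30} + 3192 = \frac{16109}{30}$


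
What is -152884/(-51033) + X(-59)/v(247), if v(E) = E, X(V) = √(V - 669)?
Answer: 152884/51033 + 2*I*√182/247 ≈ 2.9958 + 0.10924*I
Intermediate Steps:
X(V) = √(-669 + V)
-152884/(-51033) + X(-59)/v(247) = -152884/(-51033) + √(-669 - 59)/247 = -152884*(-1/51033) + √(-728)*(1/247) = 152884/51033 + (2*I*√182)*(1/247) = 152884/51033 + 2*I*√182/247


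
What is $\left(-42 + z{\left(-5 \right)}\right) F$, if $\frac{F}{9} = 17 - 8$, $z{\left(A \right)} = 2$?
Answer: $-3240$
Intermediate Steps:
$F = 81$ ($F = 9 \left(17 - 8\right) = 9 \cdot 9 = 81$)
$\left(-42 + z{\left(-5 \right)}\right) F = \left(-42 + 2\right) 81 = \left(-40\right) 81 = -3240$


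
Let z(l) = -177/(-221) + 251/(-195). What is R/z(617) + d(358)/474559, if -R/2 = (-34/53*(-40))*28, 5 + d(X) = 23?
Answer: 2304078886374/779700437 ≈ 2955.1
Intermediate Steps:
d(X) = 18 (d(X) = -5 + 23 = 18)
z(l) = -124/255 (z(l) = -177*(-1/221) + 251*(-1/195) = 177/221 - 251/195 = -124/255)
R = -76160/53 (R = -2*-34/53*(-40)*28 = -2*-34*1/53*(-40)*28 = -2*(-34/53*(-40))*28 = -2720*28/53 = -2*38080/53 = -76160/53 ≈ -1437.0)
R/z(617) + d(358)/474559 = -76160/(53*(-124/255)) + 18/474559 = -76160/53*(-255/124) + 18*(1/474559) = 4855200/1643 + 18/474559 = 2304078886374/779700437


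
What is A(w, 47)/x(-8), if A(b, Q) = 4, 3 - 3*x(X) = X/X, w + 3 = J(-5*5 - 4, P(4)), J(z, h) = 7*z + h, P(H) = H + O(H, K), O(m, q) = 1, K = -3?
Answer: 6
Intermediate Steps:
P(H) = 1 + H (P(H) = H + 1 = 1 + H)
J(z, h) = h + 7*z
w = -201 (w = -3 + ((1 + 4) + 7*(-5*5 - 4)) = -3 + (5 + 7*(-25 - 4)) = -3 + (5 + 7*(-29)) = -3 + (5 - 203) = -3 - 198 = -201)
x(X) = ⅔ (x(X) = 1 - X/(3*X) = 1 - ⅓*1 = 1 - ⅓ = ⅔)
A(w, 47)/x(-8) = 4/(⅔) = 4*(3/2) = 6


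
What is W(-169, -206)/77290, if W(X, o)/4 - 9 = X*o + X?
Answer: 69308/38645 ≈ 1.7935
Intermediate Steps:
W(X, o) = 36 + 4*X + 4*X*o (W(X, o) = 36 + 4*(X*o + X) = 36 + 4*(X + X*o) = 36 + (4*X + 4*X*o) = 36 + 4*X + 4*X*o)
W(-169, -206)/77290 = (36 + 4*(-169) + 4*(-169)*(-206))/77290 = (36 - 676 + 139256)*(1/77290) = 138616*(1/77290) = 69308/38645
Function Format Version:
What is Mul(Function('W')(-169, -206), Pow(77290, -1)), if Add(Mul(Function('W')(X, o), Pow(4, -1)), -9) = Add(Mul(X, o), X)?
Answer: Rational(69308, 38645) ≈ 1.7935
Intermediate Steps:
Function('W')(X, o) = Add(36, Mul(4, X), Mul(4, X, o)) (Function('W')(X, o) = Add(36, Mul(4, Add(Mul(X, o), X))) = Add(36, Mul(4, Add(X, Mul(X, o)))) = Add(36, Add(Mul(4, X), Mul(4, X, o))) = Add(36, Mul(4, X), Mul(4, X, o)))
Mul(Function('W')(-169, -206), Pow(77290, -1)) = Mul(Add(36, Mul(4, -169), Mul(4, -169, -206)), Pow(77290, -1)) = Mul(Add(36, -676, 139256), Rational(1, 77290)) = Mul(138616, Rational(1, 77290)) = Rational(69308, 38645)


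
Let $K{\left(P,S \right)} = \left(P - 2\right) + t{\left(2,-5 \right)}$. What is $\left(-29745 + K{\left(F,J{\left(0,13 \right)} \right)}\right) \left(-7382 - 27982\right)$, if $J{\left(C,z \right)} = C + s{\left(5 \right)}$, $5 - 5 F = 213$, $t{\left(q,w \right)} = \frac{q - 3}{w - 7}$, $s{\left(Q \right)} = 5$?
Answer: $\frac{5267205517}{5} \approx 1.0534 \cdot 10^{9}$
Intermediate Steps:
$t{\left(q,w \right)} = \frac{-3 + q}{-7 + w}$
$F = - \frac{208}{5}$ ($F = 1 - \frac{213}{5} = - \frac{208}{5} \approx -41.6$)
$J{\left(C,z \right)} = 5 + C$ ($J{\left(C,z \right)} = C + 5 = 5 + C$)
$K{\left(P,S \right)} = - \frac{23}{12} + P$ ($K{\left(P,S \right)} = \left(P - 2\right) + \frac{-3 + 2}{-7 - 5} = \left(-2 + P\right) + \frac{1}{-12} \left(-1\right) = \left(-2 + P\right) - - \frac{1}{12} = \left(-2 + P\right) + \frac{1}{12} = - \frac{23}{12} + P$)
$\left(-29745 + K{\left(F,J{\left(0,13 \right)} \right)}\right) \left(-7382 - 27982\right) = \left(-29745 - \frac{2611}{60}\right) \left(-7382 - 27982\right) = \left(-29745 - \frac{2611}{60}\right) \left(-35364\right) = \left(- \frac{1787311}{60}\right) \left(-35364\right) = \frac{5267205517}{5}$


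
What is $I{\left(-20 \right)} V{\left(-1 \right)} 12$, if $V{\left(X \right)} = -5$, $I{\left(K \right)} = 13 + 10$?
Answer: $-1380$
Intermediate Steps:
$I{\left(K \right)} = 23$
$I{\left(-20 \right)} V{\left(-1 \right)} 12 = 23 \left(\left(-5\right) 12\right) = 23 \left(-60\right) = -1380$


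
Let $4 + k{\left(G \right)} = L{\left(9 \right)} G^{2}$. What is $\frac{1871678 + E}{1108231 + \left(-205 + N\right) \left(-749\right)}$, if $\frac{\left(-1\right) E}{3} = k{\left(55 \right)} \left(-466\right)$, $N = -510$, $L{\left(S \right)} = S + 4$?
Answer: $\frac{28421218}{821883} \approx 34.581$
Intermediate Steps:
$L{\left(S \right)} = 4 + S$
$k{\left(G \right)} = -4 + 13 G^{2}$ ($k{\left(G \right)} = -4 + \left(4 + 9\right) G^{2} = -4 + 13 G^{2}$)
$E = 54970758$ ($E = - 3 \left(-4 + 13 \cdot 55^{2}\right) \left(-466\right) = - 3 \left(-4 + 13 \cdot 3025\right) \left(-466\right) = - 3 \left(-4 + 39325\right) \left(-466\right) = - 3 \cdot 39321 \left(-466\right) = \left(-3\right) \left(-18323586\right) = 54970758$)
$\frac{1871678 + E}{1108231 + \left(-205 + N\right) \left(-749\right)} = \frac{1871678 + 54970758}{1108231 + \left(-205 - 510\right) \left(-749\right)} = \frac{56842436}{1108231 - -535535} = \frac{56842436}{1108231 + 535535} = \frac{56842436}{1643766} = 56842436 \cdot \frac{1}{1643766} = \frac{28421218}{821883}$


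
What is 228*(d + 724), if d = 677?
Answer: 319428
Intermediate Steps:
228*(d + 724) = 228*(677 + 724) = 228*1401 = 319428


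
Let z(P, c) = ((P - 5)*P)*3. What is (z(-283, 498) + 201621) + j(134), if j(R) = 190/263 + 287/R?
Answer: 15722720127/35242 ≈ 4.4614e+5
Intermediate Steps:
j(R) = 190/263 + 287/R (j(R) = 190*(1/263) + 287/R = 190/263 + 287/R)
z(P, c) = 3*P*(-5 + P) (z(P, c) = ((-5 + P)*P)*3 = (P*(-5 + P))*3 = 3*P*(-5 + P))
(z(-283, 498) + 201621) + j(134) = (3*(-283)*(-5 - 283) + 201621) + (190/263 + 287/134) = (3*(-283)*(-288) + 201621) + (190/263 + 287*(1/134)) = (244512 + 201621) + (190/263 + 287/134) = 446133 + 100941/35242 = 15722720127/35242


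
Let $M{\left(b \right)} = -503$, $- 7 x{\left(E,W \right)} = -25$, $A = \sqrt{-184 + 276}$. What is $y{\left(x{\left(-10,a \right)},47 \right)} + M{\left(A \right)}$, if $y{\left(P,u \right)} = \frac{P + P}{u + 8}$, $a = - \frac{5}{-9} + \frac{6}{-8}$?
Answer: $- \frac{38721}{77} \approx -502.87$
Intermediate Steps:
$a = - \frac{7}{36}$ ($a = \left(-5\right) \left(- \frac{1}{9}\right) + 6 \left(- \frac{1}{8}\right) = \frac{5}{9} - \frac{3}{4} = - \frac{7}{36} \approx -0.19444$)
$A = 2 \sqrt{23}$ ($A = \sqrt{92} = 2 \sqrt{23} \approx 9.5917$)
$x{\left(E,W \right)} = \frac{25}{7}$ ($x{\left(E,W \right)} = \left(- \frac{1}{7}\right) \left(-25\right) = \frac{25}{7}$)
$y{\left(P,u \right)} = \frac{2 P}{8 + u}$
$y{\left(x{\left(-10,a \right)},47 \right)} + M{\left(A \right)} = 2 \cdot \frac{25}{7} \frac{1}{8 + 47} - 503 = 2 \cdot \frac{25}{7} \cdot \frac{1}{55} - 503 = \frac{10}{77} - 503 = - \frac{38721}{77}$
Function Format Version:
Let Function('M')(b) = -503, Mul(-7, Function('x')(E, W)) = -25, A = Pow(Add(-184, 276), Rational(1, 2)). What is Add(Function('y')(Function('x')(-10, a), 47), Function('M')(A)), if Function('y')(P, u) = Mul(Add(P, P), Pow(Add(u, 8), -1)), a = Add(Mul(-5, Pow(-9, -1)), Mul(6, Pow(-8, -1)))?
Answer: Rational(-38721, 77) ≈ -502.87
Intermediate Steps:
a = Rational(-7, 36) (a = Add(Mul(-5, Rational(-1, 9)), Mul(6, Rational(-1, 8))) = Add(Rational(5, 9), Rational(-3, 4)) = Rational(-7, 36) ≈ -0.19444)
A = Mul(2, Pow(23, Rational(1, 2))) (A = Pow(92, Rational(1, 2)) = Mul(2, Pow(23, Rational(1, 2))) ≈ 9.5917)
Function('x')(E, W) = Rational(25, 7) (Function('x')(E, W) = Mul(Rational(-1, 7), -25) = Rational(25, 7))
Function('y')(P, u) = Mul(2, P, Pow(Add(8, u), -1)) (Function('y')(P, u) = Mul(Mul(2, P), Pow(Add(8, u), -1)) = Mul(2, P, Pow(Add(8, u), -1)))
Add(Function('y')(Function('x')(-10, a), 47), Function('M')(A)) = Add(Mul(2, Rational(25, 7), Pow(Add(8, 47), -1)), -503) = Add(Mul(2, Rational(25, 7), Pow(55, -1)), -503) = Add(Mul(2, Rational(25, 7), Rational(1, 55)), -503) = Add(Rational(10, 77), -503) = Rational(-38721, 77)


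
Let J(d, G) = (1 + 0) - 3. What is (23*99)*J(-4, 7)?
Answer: -4554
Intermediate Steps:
J(d, G) = -2 (J(d, G) = 1 - 3 = -2)
(23*99)*J(-4, 7) = (23*99)*(-2) = 2277*(-2) = -4554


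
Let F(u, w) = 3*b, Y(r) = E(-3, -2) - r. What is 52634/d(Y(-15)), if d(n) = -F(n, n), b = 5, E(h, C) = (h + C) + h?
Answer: -52634/15 ≈ -3508.9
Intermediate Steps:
E(h, C) = C + 2*h (E(h, C) = (C + h) + h = C + 2*h)
Y(r) = -8 - r (Y(r) = (-2 + 2*(-3)) - r = (-2 - 6) - r = -8 - r)
F(u, w) = 15 (F(u, w) = 3*5 = 15)
d(n) = -15 (d(n) = -1*15 = -15)
52634/d(Y(-15)) = 52634/(-15) = 52634*(-1/15) = -52634/15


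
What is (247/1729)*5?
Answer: 5/7 ≈ 0.71429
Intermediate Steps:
(247/1729)*5 = (247*(1/1729))*5 = (⅐)*5 = 5/7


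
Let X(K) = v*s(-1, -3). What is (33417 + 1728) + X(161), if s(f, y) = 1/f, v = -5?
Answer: 35150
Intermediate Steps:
X(K) = 5 (X(K) = -5/(-1) = -5*(-1) = 5)
(33417 + 1728) + X(161) = (33417 + 1728) + 5 = 35145 + 5 = 35150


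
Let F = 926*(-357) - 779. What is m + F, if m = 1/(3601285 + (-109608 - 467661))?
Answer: -1002040965775/3024016 ≈ -3.3136e+5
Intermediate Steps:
F = -331361 (F = -330582 - 779 = -331361)
m = 1/3024016 (m = 1/(3601285 - 577269) = 1/3024016 ≈ 3.3069e-7)
m + F = 1/3024016 - 331361 = -1002040965775/3024016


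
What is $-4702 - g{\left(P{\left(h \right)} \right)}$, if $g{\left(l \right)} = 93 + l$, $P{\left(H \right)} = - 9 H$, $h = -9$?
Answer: $-4876$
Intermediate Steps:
$P{\left(H \right)} = - 9 H$
$-4702 - g{\left(P{\left(h \right)} \right)} = -4702 - \left(93 - -81\right) = -4702 - \left(93 + 81\right) = -4702 - 174 = -4876$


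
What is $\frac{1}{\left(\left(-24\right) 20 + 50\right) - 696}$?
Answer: $- \frac{1}{1126} \approx -0.0008881$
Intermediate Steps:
$\frac{1}{\left(\left(-24\right) 20 + 50\right) - 696} = \frac{1}{\left(-480 + 50\right) - 696} = \frac{1}{-430 - 696} = \frac{1}{-1126} = - \frac{1}{1126}$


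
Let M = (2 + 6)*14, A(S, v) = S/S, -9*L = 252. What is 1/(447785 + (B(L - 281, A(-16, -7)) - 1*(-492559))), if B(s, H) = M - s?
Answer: 1/940765 ≈ 1.0630e-6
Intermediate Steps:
L = -28 (L = -⅑*252 = -28)
A(S, v) = 1
M = 112 (M = 8*14 = 112)
B(s, H) = 112 - s
1/(447785 + (B(L - 281, A(-16, -7)) - 1*(-492559))) = 1/(447785 + ((112 - (-28 - 281)) - 1*(-492559))) = 1/(447785 + ((112 - 1*(-309)) + 492559)) = 1/(447785 + ((112 + 309) + 492559)) = 1/(447785 + (421 + 492559)) = 1/(447785 + 492980) = 1/940765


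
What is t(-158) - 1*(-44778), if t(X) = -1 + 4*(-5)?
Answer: 44757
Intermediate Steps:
t(X) = -21 (t(X) = -1 - 20 = -21)
t(-158) - 1*(-44778) = -21 - 1*(-44778) = -21 + 44778 = 44757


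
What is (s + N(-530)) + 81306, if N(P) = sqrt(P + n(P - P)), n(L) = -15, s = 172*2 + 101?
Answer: 81751 + I*sqrt(545) ≈ 81751.0 + 23.345*I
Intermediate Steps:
s = 445 (s = 344 + 101 = 445)
N(P) = sqrt(-15 + P) (N(P) = sqrt(P - 15) = sqrt(-15 + P))
(s + N(-530)) + 81306 = (445 + sqrt(-15 - 530)) + 81306 = (445 + sqrt(-545)) + 81306 = (445 + I*sqrt(545)) + 81306 = 81751 + I*sqrt(545)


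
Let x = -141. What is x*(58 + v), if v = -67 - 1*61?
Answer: 9870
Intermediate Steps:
v = -128 (v = -67 - 61 = -128)
x*(58 + v) = -141*(58 - 128) = -141*(-70) = 9870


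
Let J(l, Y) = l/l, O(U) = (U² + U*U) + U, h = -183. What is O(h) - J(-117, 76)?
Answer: 66794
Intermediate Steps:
O(U) = U + 2*U² (O(U) = (U² + U²) + U = 2*U² + U = U + 2*U²)
J(l, Y) = 1
O(h) - J(-117, 76) = -183*(1 + 2*(-183)) - 1*1 = -183*(1 - 366) - 1 = -183*(-365) - 1 = 66795 - 1 = 66794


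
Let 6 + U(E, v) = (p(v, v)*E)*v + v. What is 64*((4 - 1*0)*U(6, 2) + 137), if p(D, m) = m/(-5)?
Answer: 32576/5 ≈ 6515.2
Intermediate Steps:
p(D, m) = -m/5 (p(D, m) = m*(-⅕) = -m/5)
U(E, v) = -6 + v - E*v²/5 (U(E, v) = -6 + (((-v/5)*E)*v + v) = -6 + ((-E*v/5)*v + v) = -6 + (-E*v²/5 + v) = -6 + (v - E*v²/5) = -6 + v - E*v²/5)
64*((4 - 1*0)*U(6, 2) + 137) = 64*((4 - 1*0)*(-6 + 2 - ⅕*6*2²) + 137) = 64*((4 + 0)*(-6 + 2 - ⅕*6*4) + 137) = 64*(4*(-6 + 2 - 24/5) + 137) = 64*(4*(-44/5) + 137) = 64*(-176/5 + 137) = 64*(509/5) = 32576/5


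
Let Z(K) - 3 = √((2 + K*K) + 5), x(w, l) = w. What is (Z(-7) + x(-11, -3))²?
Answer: 120 - 32*√14 ≈ 0.26696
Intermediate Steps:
Z(K) = 3 + √(7 + K²) (Z(K) = 3 + √((2 + K*K) + 5) = 3 + √((2 + K²) + 5) = 3 + √(7 + K²))
(Z(-7) + x(-11, -3))² = ((3 + √(7 + (-7)²)) - 11)² = ((3 + √(7 + 49)) - 11)² = ((3 + √56) - 11)² = ((3 + 2*√14) - 11)² = (-8 + 2*√14)²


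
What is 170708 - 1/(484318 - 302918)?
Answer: 30966431199/181400 ≈ 1.7071e+5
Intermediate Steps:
170708 - 1/(484318 - 302918) = 170708 - 1/181400 = 30966431199/181400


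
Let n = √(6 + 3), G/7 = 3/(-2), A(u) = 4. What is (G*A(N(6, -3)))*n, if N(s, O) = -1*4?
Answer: -126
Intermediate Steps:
N(s, O) = -4
G = -21/2 (G = 7*(3/(-2)) = 7*(3*(-½)) = 7*(-3/2) = -21/2 ≈ -10.500)
n = 3 (n = √9 = 3)
(G*A(N(6, -3)))*n = -21/2*4*3 = -42*3 = -126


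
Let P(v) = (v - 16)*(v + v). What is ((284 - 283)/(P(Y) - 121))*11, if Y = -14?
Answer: 11/719 ≈ 0.015299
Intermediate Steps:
P(v) = 2*v*(-16 + v) (P(v) = (-16 + v)*(2*v) = 2*v*(-16 + v))
((284 - 283)/(P(Y) - 121))*11 = ((284 - 283)/(2*(-14)*(-16 - 14) - 121))*11 = (1/(2*(-14)*(-30) - 121))*11 = (1/(840 - 121))*11 = (1/719)*11 = 11/719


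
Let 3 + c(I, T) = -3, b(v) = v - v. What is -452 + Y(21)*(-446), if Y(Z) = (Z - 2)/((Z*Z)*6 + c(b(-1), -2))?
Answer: -600877/1320 ≈ -455.21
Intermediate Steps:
b(v) = 0
c(I, T) = -6 (c(I, T) = -3 - 3 = -6)
Y(Z) = (-2 + Z)/(-6 + 6*Z²) (Y(Z) = (Z - 2)/((Z*Z)*6 - 6) = (-2 + Z)/(Z²*6 - 6) = (-2 + Z)/(6*Z² - 6) = (-2 + Z)/(-6 + 6*Z²))
-452 + Y(21)*(-446) = -452 + ((-2 + 21)/(6*(-1 + 21²)))*(-446) = -452 + ((⅙)*19/(-1 + 441))*(-446) = -452 + ((⅙)*19/440)*(-446) = -452 + ((⅙)*(1/440)*19)*(-446) = -452 + (19/2640)*(-446) = -452 - 4237/1320 = -600877/1320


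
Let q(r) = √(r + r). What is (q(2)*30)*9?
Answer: 540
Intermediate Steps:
q(r) = √2*√r (q(r) = √(2*r) = √2*√r)
(q(2)*30)*9 = ((√2*√2)*30)*9 = (2*30)*9 = 60*9 = 540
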